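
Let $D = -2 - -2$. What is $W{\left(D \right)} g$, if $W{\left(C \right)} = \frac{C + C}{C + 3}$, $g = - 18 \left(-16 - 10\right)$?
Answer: $0$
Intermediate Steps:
$g = 468$ ($g = \left(-18\right) \left(-26\right) = 468$)
$D = 0$ ($D = -2 + 2 = 0$)
$W{\left(C \right)} = \frac{2 C}{3 + C}$
$W{\left(D \right)} g = 2 \cdot 0 \frac{1}{3 + 0} \cdot 468 = 2 \cdot 0 \cdot \frac{1}{3} \cdot 468 = 0 \cdot 468 = 0$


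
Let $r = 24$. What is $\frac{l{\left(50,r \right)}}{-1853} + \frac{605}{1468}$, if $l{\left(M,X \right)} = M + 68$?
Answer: $\frac{947841}{2720204} \approx 0.34844$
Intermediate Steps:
$l{\left(M,X \right)} = 68 + M$
$\frac{l{\left(50,r \right)}}{-1853} + \frac{605}{1468} = \frac{68 + 50}{-1853} + \frac{605}{1468} = 118 \left(- \frac{1}{1853}\right) + 605 \cdot \frac{1}{1468} = - \frac{118}{1853} + \frac{605}{1468} = \frac{947841}{2720204}$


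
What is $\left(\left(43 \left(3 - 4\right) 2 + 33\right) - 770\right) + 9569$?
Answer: $8746$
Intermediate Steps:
$\left(\left(43 \left(3 - 4\right) 2 + 33\right) - 770\right) + 9569 = \left(\left(43 \left(\left(-1\right) 2\right) + 33\right) - 770\right) + 9569 = \left(\left(43 \left(-2\right) + 33\right) - 770\right) + 9569 = \left(\left(-86 + 33\right) - 770\right) + 9569 = \left(-53 - 770\right) + 9569 = -823 + 9569 = 8746$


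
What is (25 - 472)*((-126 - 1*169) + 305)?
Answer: -4470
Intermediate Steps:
(25 - 472)*((-126 - 1*169) + 305) = -447*((-126 - 169) + 305) = -447*(-295 + 305) = -447*10 = -4470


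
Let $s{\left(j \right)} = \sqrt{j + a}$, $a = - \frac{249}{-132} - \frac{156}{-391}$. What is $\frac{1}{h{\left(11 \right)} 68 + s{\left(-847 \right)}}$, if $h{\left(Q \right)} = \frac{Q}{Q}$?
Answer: $\frac{1169872}{94083767} - \frac{6 i \sqrt{6944906419}}{94083767} \approx 0.012434 - 0.0053146 i$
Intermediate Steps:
$h{\left(Q \right)} = 1$
$a = \frac{39317}{17204}$ ($a = \left(-249\right) \left(- \frac{1}{132}\right) - - \frac{156}{391} = \frac{83}{44} + \frac{156}{391} = \frac{39317}{17204} \approx 2.2853$)
$s{\left(j \right)} = \sqrt{\frac{39317}{17204} + j}$ ($s{\left(j \right)} = \sqrt{j + \frac{39317}{17204}} = \sqrt{\frac{39317}{17204} + j}$)
$\frac{1}{h{\left(11 \right)} 68 + s{\left(-847 \right)}} = \frac{1}{1 \cdot 68 + \frac{\sqrt{169102417 + 73994404 \left(-847\right)}}{8602}} = \frac{1}{68 + \frac{\sqrt{169102417 - 62673260188}}{8602}} = \frac{1}{68 + \frac{\sqrt{-62504157771}}{8602}} = \frac{1}{68 + \frac{3 i \sqrt{6944906419}}{8602}}$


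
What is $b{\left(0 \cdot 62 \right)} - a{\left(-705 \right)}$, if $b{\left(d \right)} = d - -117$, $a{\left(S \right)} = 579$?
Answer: $-462$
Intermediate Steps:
$b{\left(d \right)} = 117 + d$ ($b{\left(d \right)} = d + 117 = 117 + d$)
$b{\left(0 \cdot 62 \right)} - a{\left(-705 \right)} = \left(117 + 0 \cdot 62\right) - 579 = \left(117 + 0\right) - 579 = 117 - 579 = -462$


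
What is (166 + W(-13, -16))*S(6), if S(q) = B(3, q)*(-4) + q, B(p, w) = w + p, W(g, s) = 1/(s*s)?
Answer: -637455/128 ≈ -4980.1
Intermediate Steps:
W(g, s) = s⁻² (W(g, s) = 1/(s²) = s⁻²)
B(p, w) = p + w
S(q) = -12 - 3*q (S(q) = (3 + q)*(-4) + q = (-12 - 4*q) + q = -12 - 3*q)
(166 + W(-13, -16))*S(6) = (166 + (-16)⁻²)*(-12 - 3*6) = (166 + 1/256)*(-12 - 18) = (42497/256)*(-30) = -637455/128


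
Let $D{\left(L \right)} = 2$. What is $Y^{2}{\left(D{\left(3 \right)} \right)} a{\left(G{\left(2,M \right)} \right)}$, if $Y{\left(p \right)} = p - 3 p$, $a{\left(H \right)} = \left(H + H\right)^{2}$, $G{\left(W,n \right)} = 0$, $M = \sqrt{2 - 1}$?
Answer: $0$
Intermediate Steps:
$M = 1$ ($M = \sqrt{1} = 1$)
$a{\left(H \right)} = 4 H^{2}$ ($a{\left(H \right)} = \left(2 H\right)^{2} = 4 H^{2}$)
$Y{\left(p \right)} = - 2 p$
$Y^{2}{\left(D{\left(3 \right)} \right)} a{\left(G{\left(2,M \right)} \right)} = \left(\left(-2\right) 2\right)^{2} \cdot 4 \cdot 0^{2} = \left(-4\right)^{2} \cdot 4 \cdot 0 = 16 \cdot 0 = 0$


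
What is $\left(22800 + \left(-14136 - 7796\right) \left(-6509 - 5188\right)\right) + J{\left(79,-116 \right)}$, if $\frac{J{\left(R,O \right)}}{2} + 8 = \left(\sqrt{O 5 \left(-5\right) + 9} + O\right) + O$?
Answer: $256560924 + 2 \sqrt{2909} \approx 2.5656 \cdot 10^{8}$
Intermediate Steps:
$J{\left(R,O \right)} = -16 + 2 \sqrt{9 - 25 O} + 4 O$ ($J{\left(R,O \right)} = -16 + 2 \left(\left(\sqrt{O 5 \left(-5\right) + 9} + O\right) + O\right) = -16 + 2 \left(\left(\sqrt{5 O \left(-5\right) + 9} + O\right) + O\right) = -16 + 2 \left(\left(\sqrt{- 25 O + 9} + O\right) + O\right) = -16 + 2 \left(\left(\sqrt{9 - 25 O} + O\right) + O\right) = -16 + 2 \left(\left(O + \sqrt{9 - 25 O}\right) + O\right) = -16 + 2 \left(\sqrt{9 - 25 O} + 2 O\right) = -16 + \left(2 \sqrt{9 - 25 O} + 4 O\right) = -16 + 2 \sqrt{9 - 25 O} + 4 O$)
$\left(22800 + \left(-14136 - 7796\right) \left(-6509 - 5188\right)\right) + J{\left(79,-116 \right)} = \left(22800 + \left(-14136 - 7796\right) \left(-6509 - 5188\right)\right) + \left(-16 + 2 \sqrt{9 - -2900} + 4 \left(-116\right)\right) = \left(22800 - -256538604\right) - \left(480 - 2 \sqrt{9 + 2900}\right) = \left(22800 + 256538604\right) - \left(480 - 2 \sqrt{2909}\right) = 256561404 - \left(480 - 2 \sqrt{2909}\right) = 256560924 + 2 \sqrt{2909}$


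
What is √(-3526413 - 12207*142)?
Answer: 21*I*√11927 ≈ 2293.4*I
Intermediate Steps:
√(-3526413 - 12207*142) = √(-3526413 - 1733394) = √(-5259807) = 21*I*√11927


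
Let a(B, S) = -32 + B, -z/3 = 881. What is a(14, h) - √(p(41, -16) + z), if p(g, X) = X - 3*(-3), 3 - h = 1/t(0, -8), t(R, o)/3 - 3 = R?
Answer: -18 - 5*I*√106 ≈ -18.0 - 51.478*I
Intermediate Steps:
z = -2643 (z = -3*881 = -2643)
t(R, o) = 9 + 3*R
h = 26/9 (h = 3 - 1/(9 + 3*0) = 3 - 1/(9 + 0) = 3 - 1/9 = 3 - 1*⅑ = 3 - ⅑ = 26/9 ≈ 2.8889)
p(g, X) = 9 + X (p(g, X) = X + 9 = 9 + X)
a(14, h) - √(p(41, -16) + z) = (-32 + 14) - √((9 - 16) - 2643) = -18 - √(-7 - 2643) = -18 - √(-2650) = -18 - 5*I*√106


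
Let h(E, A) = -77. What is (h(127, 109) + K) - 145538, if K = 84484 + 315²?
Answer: 38094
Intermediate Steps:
K = 183709 (K = 84484 + 99225 = 183709)
(h(127, 109) + K) - 145538 = (-77 + 183709) - 145538 = 183632 - 145538 = 38094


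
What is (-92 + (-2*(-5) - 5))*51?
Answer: -4437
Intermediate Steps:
(-92 + (-2*(-5) - 5))*51 = (-92 + (10 - 5))*51 = (-92 + 5)*51 = -87*51 = -4437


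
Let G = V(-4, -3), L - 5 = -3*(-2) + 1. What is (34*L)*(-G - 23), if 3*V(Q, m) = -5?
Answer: -8704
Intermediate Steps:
V(Q, m) = -5/3 (V(Q, m) = (⅓)*(-5) = -5/3)
L = 12 (L = 5 + (-3*(-2) + 1) = 5 + (6 + 1) = 5 + 7 = 12)
G = -5/3 ≈ -1.6667
(34*L)*(-G - 23) = (34*12)*(-1*(-5/3) - 23) = 408*(5/3 - 23) = 408*(-64/3) = -8704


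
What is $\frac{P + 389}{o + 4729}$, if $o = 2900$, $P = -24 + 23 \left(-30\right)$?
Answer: $- \frac{325}{7629} \approx -0.042601$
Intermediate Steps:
$P = -714$ ($P = -24 - 690 = -714$)
$\frac{P + 389}{o + 4729} = \frac{-714 + 389}{2900 + 4729} = - \frac{325}{7629}$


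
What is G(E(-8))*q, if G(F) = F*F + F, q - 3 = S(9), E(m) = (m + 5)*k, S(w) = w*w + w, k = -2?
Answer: 3906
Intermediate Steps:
S(w) = w + w**2 (S(w) = w**2 + w = w + w**2)
E(m) = -10 - 2*m (E(m) = (m + 5)*(-2) = (5 + m)*(-2) = -10 - 2*m)
q = 93 (q = 3 + 9*(1 + 9) = 3 + 9*10 = 3 + 90 = 93)
G(F) = F + F**2 (G(F) = F**2 + F = F + F**2)
G(E(-8))*q = ((-10 - 2*(-8))*(1 + (-10 - 2*(-8))))*93 = ((-10 + 16)*(1 + (-10 + 16)))*93 = (6*(1 + 6))*93 = (6*7)*93 = 42*93 = 3906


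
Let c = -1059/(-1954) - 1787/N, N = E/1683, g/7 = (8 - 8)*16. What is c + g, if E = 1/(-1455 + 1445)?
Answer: 58766961399/1954 ≈ 3.0075e+7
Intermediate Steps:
g = 0 (g = 7*((8 - 8)*16) = 7*(0*16) = 7*0 = 0)
E = -1/10 (E = 1/(-10) = -1/10 ≈ -0.10000)
N = -1/16830 (N = -1/10/1683 = -1/10*1/1683 = -1/16830 ≈ -5.9418e-5)
c = 58766961399/1954 (c = -1059/(-1954) - 1787/(-1/16830) = -1059*(-1/1954) - 1787*(-16830) = 1059/1954 + 30075210 = 58766961399/1954 ≈ 3.0075e+7)
c + g = 58766961399/1954 + 0 = 58766961399/1954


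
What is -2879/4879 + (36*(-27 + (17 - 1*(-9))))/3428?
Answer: -2511214/4181303 ≈ -0.60058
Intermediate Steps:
-2879/4879 + (36*(-27 + (17 - 1*(-9))))/3428 = -2879*1/4879 + (36*(-27 + (17 + 9)))*(1/3428) = -2879/4879 + (36*(-27 + 26))*(1/3428) = -2879/4879 + (36*(-1))*(1/3428) = -2879/4879 - 36*1/3428 = -2879/4879 - 9/857 = -2511214/4181303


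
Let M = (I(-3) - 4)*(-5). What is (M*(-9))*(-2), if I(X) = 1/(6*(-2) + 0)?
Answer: 735/2 ≈ 367.50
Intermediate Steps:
I(X) = -1/12 (I(X) = 1/(-12 + 0) = 1/(-12) = -1/12)
M = 245/12 (M = (-1/12 - 4)*(-5) = -49/12*(-5) = 245/12 ≈ 20.417)
(M*(-9))*(-2) = ((245/12)*(-9))*(-2) = -735/4*(-2) = 735/2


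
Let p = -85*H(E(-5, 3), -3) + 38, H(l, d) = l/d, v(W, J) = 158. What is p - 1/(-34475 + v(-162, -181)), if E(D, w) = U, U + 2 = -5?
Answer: -5502158/34317 ≈ -160.33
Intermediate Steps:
U = -7 (U = -2 - 5 = -7)
E(D, w) = -7
p = -481/3 (p = -(-595)/(-3) + 38 = -(-595)*(-1)/3 + 38 = -85*7/3 + 38 = -595/3 + 38 = -481/3 ≈ -160.33)
p - 1/(-34475 + v(-162, -181)) = -481/3 - 1/(-34475 + 158) = -481/3 - 1/(-34317) = -481/3 - 1*(-1/34317) = -481/3 + 1/34317 = -5502158/34317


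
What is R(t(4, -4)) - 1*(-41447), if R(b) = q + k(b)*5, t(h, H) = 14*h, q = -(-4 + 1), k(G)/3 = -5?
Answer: 41375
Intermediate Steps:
k(G) = -15 (k(G) = 3*(-5) = -15)
q = 3 (q = -1*(-3) = 3)
R(b) = -72 (R(b) = 3 - 15*5 = 3 - 75 = -72)
R(t(4, -4)) - 1*(-41447) = -72 - 1*(-41447) = -72 + 41447 = 41375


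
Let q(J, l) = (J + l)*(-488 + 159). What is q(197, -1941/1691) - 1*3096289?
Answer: -5344784893/1691 ≈ -3.1607e+6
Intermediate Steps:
q(J, l) = -329*J - 329*l (q(J, l) = (J + l)*(-329) = -329*J - 329*l)
q(197, -1941/1691) - 1*3096289 = (-329*197 - (-638589)/1691) - 1*3096289 = (-64813 - (-638589)/1691) - 3096289 = (-64813 - 329*(-1941/1691)) - 3096289 = (-64813 + 638589/1691) - 3096289 = -108960194/1691 - 3096289 = -5344784893/1691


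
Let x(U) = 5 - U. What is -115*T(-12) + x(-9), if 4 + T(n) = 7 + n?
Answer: 1049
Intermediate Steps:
T(n) = 3 + n (T(n) = -4 + (7 + n) = 3 + n)
-115*T(-12) + x(-9) = -115*(3 - 12) + (5 - 1*(-9)) = -115*(-9) + (5 + 9) = 1035 + 14 = 1049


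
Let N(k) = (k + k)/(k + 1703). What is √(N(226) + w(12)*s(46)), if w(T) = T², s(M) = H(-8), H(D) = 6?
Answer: 2*√803962833/1929 ≈ 29.398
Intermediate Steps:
s(M) = 6
N(k) = 2*k/(1703 + k) (N(k) = (2*k)/(1703 + k) = 2*k/(1703 + k))
√(N(226) + w(12)*s(46)) = √(2*226/(1703 + 226) + 12²*6) = √(2*226/1929 + 144*6) = √(2*226*(1/1929) + 864) = √(452/1929 + 864) = √(1667108/1929) = 2*√803962833/1929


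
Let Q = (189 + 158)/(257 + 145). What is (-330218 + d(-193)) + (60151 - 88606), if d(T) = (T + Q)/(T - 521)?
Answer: -102949116605/287028 ≈ -3.5867e+5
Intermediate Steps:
Q = 347/402 ≈ 0.86318
d(T) = (347/402 + T)/(-521 + T) (d(T) = (T + 347/402)/(T - 521) = (347/402 + T)/(-521 + T))
(-330218 + d(-193)) + (60151 - 88606) = (-330218 + (347/402 - 193)/(-521 - 193)) + (60151 - 88606) = (-330218 - 77239/402/(-714)) - 28455 = (-330218 - 1/714*(-77239/402)) - 28455 = (-330218 + 77239/287028) - 28455 = -94781734865/287028 - 28455 = -102949116605/287028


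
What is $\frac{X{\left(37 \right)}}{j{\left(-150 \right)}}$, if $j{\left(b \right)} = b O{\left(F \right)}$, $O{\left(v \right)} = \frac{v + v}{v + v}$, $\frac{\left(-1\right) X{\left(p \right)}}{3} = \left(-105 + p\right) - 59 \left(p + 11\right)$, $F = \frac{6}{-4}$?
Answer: $-58$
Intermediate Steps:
$F = - \frac{3}{2}$ ($F = 6 \left(- \frac{1}{4}\right) = - \frac{3}{2} \approx -1.5$)
$X{\left(p \right)} = 2262 + 174 p$ ($X{\left(p \right)} = - 3 \left(\left(-105 + p\right) - 59 \left(p + 11\right)\right) = - 3 \left(\left(-105 + p\right) - 59 \left(11 + p\right)\right) = - 3 \left(\left(-105 + p\right) - \left(649 + 59 p\right)\right) = - 3 \left(-754 - 58 p\right) = 2262 + 174 p$)
$O{\left(v \right)} = 1$ ($O{\left(v \right)} = \frac{2 v}{2 v} = 2 v \frac{1}{2 v} = 1$)
$j{\left(b \right)} = b$ ($j{\left(b \right)} = b 1 = b$)
$\frac{X{\left(37 \right)}}{j{\left(-150 \right)}} = \frac{2262 + 174 \cdot 37}{-150} = \left(2262 + 6438\right) \left(- \frac{1}{150}\right) = 8700 \left(- \frac{1}{150}\right) = -58$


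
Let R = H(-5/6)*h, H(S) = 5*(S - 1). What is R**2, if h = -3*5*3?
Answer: 680625/4 ≈ 1.7016e+5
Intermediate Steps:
H(S) = -5 + 5*S (H(S) = 5*(-1 + S) = -5 + 5*S)
h = -45 (h = -15*3 = -45)
R = 825/2 (R = (-5 + 5*(-5/6))*(-45) = (-5 - 25/6)*(-45) = -55/6*(-45) = 825/2 ≈ 412.50)
R**2 = (825/2)**2 = 680625/4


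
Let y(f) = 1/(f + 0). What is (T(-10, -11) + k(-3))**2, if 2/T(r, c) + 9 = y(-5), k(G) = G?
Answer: 5476/529 ≈ 10.352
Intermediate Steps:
y(f) = 1/f
T(r, c) = -5/23 (T(r, c) = 2/(-9 + 1/(-5)) = 2/(-9 - 1/5) = 2/(-46/5) = 2*(-5/46) = -5/23)
(T(-10, -11) + k(-3))**2 = (-5/23 - 3)**2 = (-74/23)**2 = 5476/529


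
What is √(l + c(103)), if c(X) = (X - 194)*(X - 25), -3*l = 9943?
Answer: I*√93711/3 ≈ 102.04*I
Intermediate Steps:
l = -9943/3 (l = -⅓*9943 = -9943/3 ≈ -3314.3)
c(X) = (-194 + X)*(-25 + X)
√(l + c(103)) = √(-9943/3 + (4850 + 103² - 219*103)) = √(-9943/3 + (4850 + 10609 - 22557)) = √(-9943/3 - 7098) = √(-31237/3) = I*√93711/3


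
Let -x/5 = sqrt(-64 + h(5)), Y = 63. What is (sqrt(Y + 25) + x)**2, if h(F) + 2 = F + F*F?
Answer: 4*(sqrt(22) - 15*I)**2 ≈ -812.0 - 562.85*I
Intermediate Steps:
h(F) = -2 + F + F**2 (h(F) = -2 + (F + F*F) = -2 + (F + F**2) = -2 + F + F**2)
x = -30*I (x = -5*sqrt(-64 + (-2 + 5 + 5**2)) = -5*sqrt(-64 + (-2 + 5 + 25)) = -5*sqrt(-64 + 28) = -30*I ≈ -30.0*I)
(sqrt(Y + 25) + x)**2 = (sqrt(63 + 25) - 30*I)**2 = (sqrt(88) - 30*I)**2 = (2*sqrt(22) - 30*I)**2 = (-30*I + 2*sqrt(22))**2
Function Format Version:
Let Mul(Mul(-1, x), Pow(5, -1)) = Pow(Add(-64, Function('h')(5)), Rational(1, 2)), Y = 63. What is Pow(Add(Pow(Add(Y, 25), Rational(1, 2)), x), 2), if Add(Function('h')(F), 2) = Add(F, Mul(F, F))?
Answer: Mul(4, Pow(Add(Pow(22, Rational(1, 2)), Mul(-15, I)), 2)) ≈ Add(-812.00, Mul(-562.85, I))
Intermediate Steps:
Function('h')(F) = Add(-2, F, Pow(F, 2)) (Function('h')(F) = Add(-2, Add(F, Mul(F, F))) = Add(-2, Add(F, Pow(F, 2))) = Add(-2, F, Pow(F, 2)))
x = Mul(-30, I) (x = Mul(-5, Pow(Add(-64, Add(-2, 5, Pow(5, 2))), Rational(1, 2))) = Mul(-5, Pow(Add(-64, Add(-2, 5, 25)), Rational(1, 2))) = Mul(-5, Pow(Add(-64, 28), Rational(1, 2))) = Mul(-5, Pow(-36, Rational(1, 2))) = Mul(-5, Mul(6, I)) = Mul(-30, I) ≈ Mul(-30.000, I))
Pow(Add(Pow(Add(Y, 25), Rational(1, 2)), x), 2) = Pow(Add(Pow(Add(63, 25), Rational(1, 2)), Mul(-30, I)), 2) = Pow(Add(Pow(88, Rational(1, 2)), Mul(-30, I)), 2) = Pow(Add(Mul(2, Pow(22, Rational(1, 2))), Mul(-30, I)), 2) = Pow(Add(Mul(-30, I), Mul(2, Pow(22, Rational(1, 2)))), 2)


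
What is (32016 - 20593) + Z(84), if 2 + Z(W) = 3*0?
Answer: 11421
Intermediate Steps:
Z(W) = -2 (Z(W) = -2 + 3*0 = -2 + 0 = -2)
(32016 - 20593) + Z(84) = (32016 - 20593) - 2 = 11423 - 2 = 11421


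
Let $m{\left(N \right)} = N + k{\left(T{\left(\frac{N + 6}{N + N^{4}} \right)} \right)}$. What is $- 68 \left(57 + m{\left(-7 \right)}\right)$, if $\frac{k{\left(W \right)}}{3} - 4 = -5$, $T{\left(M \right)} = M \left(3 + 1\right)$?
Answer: $-3196$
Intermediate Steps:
$T{\left(M \right)} = 4 M$ ($T{\left(M \right)} = M 4 = 4 M$)
$k{\left(W \right)} = -3$ ($k{\left(W \right)} = 12 + 3 \left(-5\right) = 12 - 15 = -3$)
$m{\left(N \right)} = -3 + N$ ($m{\left(N \right)} = N - 3 = -3 + N$)
$- 68 \left(57 + m{\left(-7 \right)}\right) = - 68 \left(57 - 10\right) = \left(-68\right) 47 = -3196$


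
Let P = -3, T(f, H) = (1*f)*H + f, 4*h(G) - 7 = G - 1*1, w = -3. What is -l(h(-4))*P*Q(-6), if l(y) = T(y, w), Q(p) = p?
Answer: 18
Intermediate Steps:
h(G) = 3/2 + G/4 (h(G) = 7/4 + (G - 1*1)/4 = 7/4 + (G - 1)/4 = 7/4 + (-1 + G)/4 = 7/4 + (-¼ + G/4) = 3/2 + G/4)
T(f, H) = f + H*f (T(f, H) = f*H + f = H*f + f = f + H*f)
l(y) = -2*y (l(y) = y*(1 - 3) = y*(-2) = -2*y)
-l(h(-4))*P*Q(-6) = --2*(3/2 + (¼)*(-4))*(-3)*(-6) = --2*(3/2 - 1)*(-3)*(-6) = --2*½*(-3)*(-6) = -(-1*(-3))*(-6) = -3*(-6) = -1*(-18) = 18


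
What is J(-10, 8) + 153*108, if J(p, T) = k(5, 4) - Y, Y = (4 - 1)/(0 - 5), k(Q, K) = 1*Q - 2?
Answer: 82638/5 ≈ 16528.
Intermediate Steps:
k(Q, K) = -2 + Q (k(Q, K) = Q - 2 = -2 + Q)
Y = -⅗ (Y = 3/(-5) = 3*(-⅕) = -⅗ ≈ -0.60000)
J(p, T) = 18/5 (J(p, T) = (-2 + 5) - 1*(-⅗) = 3 + ⅗ = 18/5)
J(-10, 8) + 153*108 = 18/5 + 153*108 = 18/5 + 16524 = 82638/5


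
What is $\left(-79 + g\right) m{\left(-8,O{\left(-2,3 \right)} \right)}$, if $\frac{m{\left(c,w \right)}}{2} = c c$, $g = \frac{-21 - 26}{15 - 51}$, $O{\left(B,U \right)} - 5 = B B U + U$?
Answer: $- \frac{89504}{9} \approx -9944.9$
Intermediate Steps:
$O{\left(B,U \right)} = 5 + U + U B^{2}$ ($O{\left(B,U \right)} = 5 + \left(B B U + U\right) = 5 + \left(B^{2} U + U\right) = 5 + \left(U B^{2} + U\right) = 5 + \left(U + U B^{2}\right) = 5 + U + U B^{2}$)
$g = \frac{47}{36}$ ($g = - \frac{47}{-36} = \left(-47\right) \left(- \frac{1}{36}\right) = \frac{47}{36} \approx 1.3056$)
$m{\left(c,w \right)} = 2 c^{2}$ ($m{\left(c,w \right)} = 2 c c = 2 c^{2}$)
$\left(-79 + g\right) m{\left(-8,O{\left(-2,3 \right)} \right)} = \left(-79 + \frac{47}{36}\right) 2 \left(-8\right)^{2} = - \frac{2797 \cdot 2 \cdot 64}{36} = \left(- \frac{2797}{36}\right) 128 = - \frac{89504}{9}$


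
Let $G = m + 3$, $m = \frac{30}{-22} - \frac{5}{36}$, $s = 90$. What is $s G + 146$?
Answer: $\frac{6177}{22} \approx 280.77$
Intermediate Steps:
$m = - \frac{595}{396}$ ($m = 30 \left(- \frac{1}{22}\right) - \frac{5}{36} = - \frac{15}{11} - \frac{5}{36} = - \frac{595}{396} \approx -1.5025$)
$G = \frac{593}{396}$ ($G = - \frac{595}{396} + 3 = \frac{593}{396} \approx 1.4975$)
$s G + 146 = 90 \cdot \frac{593}{396} + 146 = \frac{2965}{22} + 146 = \frac{6177}{22}$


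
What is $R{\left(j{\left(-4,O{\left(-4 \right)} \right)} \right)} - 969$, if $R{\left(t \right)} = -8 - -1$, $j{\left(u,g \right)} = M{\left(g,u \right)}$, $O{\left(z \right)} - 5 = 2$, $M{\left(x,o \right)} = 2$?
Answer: $-976$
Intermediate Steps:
$O{\left(z \right)} = 7$ ($O{\left(z \right)} = 5 + 2 = 7$)
$j{\left(u,g \right)} = 2$
$R{\left(t \right)} = -7$ ($R{\left(t \right)} = -8 + 1 = -7$)
$R{\left(j{\left(-4,O{\left(-4 \right)} \right)} \right)} - 969 = -7 - 969 = -976$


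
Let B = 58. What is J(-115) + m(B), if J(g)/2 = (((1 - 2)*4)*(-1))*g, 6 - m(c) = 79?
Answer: -993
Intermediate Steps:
m(c) = -73 (m(c) = 6 - 1*79 = 6 - 79 = -73)
J(g) = 8*g (J(g) = 2*((((1 - 2)*4)*(-1))*g) = 2*((-1*4*(-1))*g) = 2*((-4*(-1))*g) = 2*(4*g) = 8*g)
J(-115) + m(B) = 8*(-115) - 73 = -920 - 73 = -993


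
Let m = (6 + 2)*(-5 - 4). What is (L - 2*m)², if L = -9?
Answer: 18225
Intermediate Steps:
m = -72 (m = 8*(-9) = -72)
(L - 2*m)² = (-9 - 2*(-72))² = (-9 + 144)² = 135² = 18225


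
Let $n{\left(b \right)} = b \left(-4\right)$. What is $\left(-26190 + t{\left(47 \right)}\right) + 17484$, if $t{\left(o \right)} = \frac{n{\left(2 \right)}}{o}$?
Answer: $- \frac{409190}{47} \approx -8706.2$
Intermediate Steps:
$n{\left(b \right)} = - 4 b$
$t{\left(o \right)} = - \frac{8}{o}$ ($t{\left(o \right)} = \frac{\left(-4\right) 2}{o} = - \frac{8}{o}$)
$\left(-26190 + t{\left(47 \right)}\right) + 17484 = \left(-26190 - \frac{8}{47}\right) + 17484 = - \frac{1230938}{47} + 17484 = - \frac{409190}{47}$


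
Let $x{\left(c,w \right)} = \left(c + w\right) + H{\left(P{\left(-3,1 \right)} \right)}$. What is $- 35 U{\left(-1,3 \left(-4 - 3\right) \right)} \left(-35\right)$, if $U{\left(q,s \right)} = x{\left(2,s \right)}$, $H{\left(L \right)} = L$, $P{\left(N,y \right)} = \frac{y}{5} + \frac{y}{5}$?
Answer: $-22785$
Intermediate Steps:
$P{\left(N,y \right)} = \frac{2 y}{5}$ ($P{\left(N,y \right)} = y \frac{1}{5} + y \frac{1}{5} = \frac{y}{5} + \frac{y}{5} = \frac{2 y}{5}$)
$x{\left(c,w \right)} = \frac{2}{5} + c + w$ ($x{\left(c,w \right)} = \left(c + w\right) + \frac{2}{5} \cdot 1 = \left(c + w\right) + \frac{2}{5} = \frac{2}{5} + c + w$)
$U{\left(q,s \right)} = \frac{12}{5} + s$ ($U{\left(q,s \right)} = \frac{2}{5} + 2 + s = \frac{12}{5} + s$)
$- 35 U{\left(-1,3 \left(-4 - 3\right) \right)} \left(-35\right) = - 35 \left(\frac{12}{5} + 3 \left(-4 - 3\right)\right) \left(-35\right) = - 35 \left(\frac{12}{5} + 3 \left(-7\right)\right) \left(-35\right) = - 35 \left(\frac{12}{5} - 21\right) \left(-35\right) = \left(-35\right) \left(- \frac{93}{5}\right) \left(-35\right) = 651 \left(-35\right) = -22785$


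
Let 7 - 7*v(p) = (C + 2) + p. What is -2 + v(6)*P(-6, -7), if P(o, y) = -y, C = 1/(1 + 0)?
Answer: -4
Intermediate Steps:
C = 1 (C = 1/1 = 1)
v(p) = 4/7 - p/7 (v(p) = 1 - ((1 + 2) + p)/7 = 1 - (3 + p)/7 = 1 + (-3/7 - p/7) = 4/7 - p/7)
-2 + v(6)*P(-6, -7) = -2 + (4/7 - ⅐*6)*(-1*(-7)) = -2 + (4/7 - 6/7)*7 = -2 - 2/7*7 = -2 - 2 = -4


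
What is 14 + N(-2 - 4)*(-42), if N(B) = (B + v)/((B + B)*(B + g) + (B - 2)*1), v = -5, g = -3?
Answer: 931/50 ≈ 18.620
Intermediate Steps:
N(B) = (-5 + B)/(-2 + B + 2*B*(-3 + B)) (N(B) = (B - 5)/((B + B)*(B - 3) + (B - 2)*1) = (-5 + B)/((2*B)*(-3 + B) + (-2 + B)*1) = (-5 + B)/(2*B*(-3 + B) + (-2 + B)) = (-5 + B)/(-2 + B + 2*B*(-3 + B)))
14 + N(-2 - 4)*(-42) = 14 + ((-5 + (-2 - 4))/(-2 - 5*(-2 - 4) + 2*(-2 - 4)²))*(-42) = 14 + ((-5 - 6)/(-2 - 5*(-6) + 2*(-6)²))*(-42) = 14 + (-11/(-2 + 30 + 2*36))*(-42) = 14 + (-11/(-2 + 30 + 72))*(-42) = 14 + (-11/100)*(-42) = 14 + ((1/100)*(-11))*(-42) = 14 - 11/100*(-42) = 14 + 231/50 = 931/50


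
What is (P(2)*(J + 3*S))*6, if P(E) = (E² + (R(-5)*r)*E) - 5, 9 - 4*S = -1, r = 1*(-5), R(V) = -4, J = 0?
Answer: 1755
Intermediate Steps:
r = -5
S = 5/2 (S = 9/4 - ¼*(-1) = 9/4 + ¼ = 5/2 ≈ 2.5000)
P(E) = -5 + E² + 20*E (P(E) = (E² + (-4*(-5))*E) - 5 = (E² + 20*E) - 5 = -5 + E² + 20*E)
(P(2)*(J + 3*S))*6 = ((-5 + 2² + 20*2)*(0 + 3*(5/2)))*6 = ((-5 + 4 + 40)*(0 + 15/2))*6 = (39*(15/2))*6 = (585/2)*6 = 1755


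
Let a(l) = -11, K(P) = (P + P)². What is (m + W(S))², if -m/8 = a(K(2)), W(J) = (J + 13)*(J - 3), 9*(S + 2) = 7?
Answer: 9610000/6561 ≈ 1464.7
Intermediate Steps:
K(P) = 4*P² (K(P) = (2*P)² = 4*P²)
S = -11/9 (S = -2 + (⅑)*7 = -2 + 7/9 = -11/9 ≈ -1.2222)
W(J) = (-3 + J)*(13 + J) (W(J) = (13 + J)*(-3 + J) = (-3 + J)*(13 + J))
m = 88 (m = -8*(-11) = 88)
(m + W(S))² = (88 + (-39 + (-11/9)² + 10*(-11/9)))² = (88 + (-39 + 121/81 - 110/9))² = (88 - 4028/81)² = (3100/81)² = 9610000/6561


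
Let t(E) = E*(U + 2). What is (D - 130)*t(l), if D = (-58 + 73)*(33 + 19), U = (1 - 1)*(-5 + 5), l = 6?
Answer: 7800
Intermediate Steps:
U = 0 (U = 0*0 = 0)
t(E) = 2*E (t(E) = E*(0 + 2) = E*2 = 2*E)
D = 780 (D = 15*52 = 780)
(D - 130)*t(l) = (780 - 130)*(2*6) = 650*12 = 7800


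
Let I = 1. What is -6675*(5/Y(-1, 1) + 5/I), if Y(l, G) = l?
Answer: 0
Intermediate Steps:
-6675*(5/Y(-1, 1) + 5/I) = -6675*(5/(-1) + 5/1) = -6675*(5*(-1) + 5*1) = -6675*(-5 + 5) = -6675*0 = 0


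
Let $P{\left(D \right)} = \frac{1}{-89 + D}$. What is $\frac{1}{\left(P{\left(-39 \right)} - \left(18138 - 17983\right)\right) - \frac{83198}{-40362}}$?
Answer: $- \frac{2583168}{395086549} \approx -0.0065382$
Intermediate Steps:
$\frac{1}{\left(P{\left(-39 \right)} - \left(18138 - 17983\right)\right) - \frac{83198}{-40362}} = \frac{1}{\left(\frac{1}{-89 - 39} - \left(18138 - 17983\right)\right) - \frac{83198}{-40362}} = \frac{1}{\left(\frac{1}{-128} - \left(18138 - 17983\right)\right) - - \frac{41599}{20181}} = \frac{1}{\left(- \frac{1}{128} - 155\right) + \frac{41599}{20181}} = \frac{1}{- \frac{19841}{128} + \frac{41599}{20181}} = \frac{1}{- \frac{395086549}{2583168}} = - \frac{2583168}{395086549}$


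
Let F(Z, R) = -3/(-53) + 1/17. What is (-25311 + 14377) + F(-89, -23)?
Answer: -9851430/901 ≈ -10934.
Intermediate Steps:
F(Z, R) = 104/901 (F(Z, R) = -3*(-1/53) + 1*(1/17) = 3/53 + 1/17 = 104/901)
(-25311 + 14377) + F(-89, -23) = (-25311 + 14377) + 104/901 = -10934 + 104/901 = -9851430/901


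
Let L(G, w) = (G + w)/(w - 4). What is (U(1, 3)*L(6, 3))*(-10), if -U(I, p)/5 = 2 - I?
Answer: -450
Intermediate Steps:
U(I, p) = -10 + 5*I (U(I, p) = -5*(2 - I) = -10 + 5*I)
L(G, w) = (G + w)/(-4 + w)
(U(1, 3)*L(6, 3))*(-10) = ((-10 + 5*1)*((6 + 3)/(-4 + 3)))*(-10) = ((-10 + 5)*(9/(-1)))*(-10) = -(-5)*9*(-10) = -5*(-9)*(-10) = 45*(-10) = -450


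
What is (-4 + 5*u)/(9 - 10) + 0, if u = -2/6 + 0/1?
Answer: 17/3 ≈ 5.6667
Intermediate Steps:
u = -⅓ (u = -2*⅙ + 0*1 = -⅓ + 0 = -⅓ ≈ -0.33333)
(-4 + 5*u)/(9 - 10) + 0 = (-4 + 5*(-⅓))/(9 - 10) + 0 = (-4 - 5/3)/(-1) + 0 = -1*(-17/3) + 0 = 17/3 + 0 = 17/3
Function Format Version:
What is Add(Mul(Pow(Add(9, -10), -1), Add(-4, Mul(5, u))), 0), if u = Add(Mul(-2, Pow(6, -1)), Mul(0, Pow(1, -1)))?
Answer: Rational(17, 3) ≈ 5.6667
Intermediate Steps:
u = Rational(-1, 3) (u = Add(Mul(-2, Rational(1, 6)), Mul(0, 1)) = Add(Rational(-1, 3), 0) = Rational(-1, 3) ≈ -0.33333)
Add(Mul(Pow(Add(9, -10), -1), Add(-4, Mul(5, u))), 0) = Add(Mul(Pow(Add(9, -10), -1), Add(-4, Mul(5, Rational(-1, 3)))), 0) = Add(Mul(Pow(-1, -1), Add(-4, Rational(-5, 3))), 0) = Add(Mul(-1, Rational(-17, 3)), 0) = Add(Rational(17, 3), 0) = Rational(17, 3)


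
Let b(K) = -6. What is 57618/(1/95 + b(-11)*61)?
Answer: -5473710/34769 ≈ -157.43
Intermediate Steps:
57618/(1/95 + b(-11)*61) = 57618/(1/95 - 6*61) = 57618/(1/95 - 366) = 57618/(-34769/95) = 57618*(-95/34769) = -5473710/34769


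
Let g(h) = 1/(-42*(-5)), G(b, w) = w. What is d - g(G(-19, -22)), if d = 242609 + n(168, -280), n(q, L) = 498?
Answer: 51052469/210 ≈ 2.4311e+5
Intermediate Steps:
g(h) = 1/210
d = 243107 (d = 242609 + 498 = 243107)
d - g(G(-19, -22)) = 243107 - 1*1/210 = 243107 - 1/210 = 51052469/210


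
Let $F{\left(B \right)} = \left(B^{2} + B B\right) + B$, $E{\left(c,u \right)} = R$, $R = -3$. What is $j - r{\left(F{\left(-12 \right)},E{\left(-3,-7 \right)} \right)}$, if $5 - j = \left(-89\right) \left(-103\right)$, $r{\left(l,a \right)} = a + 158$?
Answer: $-9317$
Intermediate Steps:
$E{\left(c,u \right)} = -3$
$F{\left(B \right)} = B + 2 B^{2}$ ($F{\left(B \right)} = \left(B^{2} + B^{2}\right) + B = 2 B^{2} + B = B + 2 B^{2}$)
$r{\left(l,a \right)} = 158 + a$
$j = -9162$ ($j = 5 - \left(-89\right) \left(-103\right) = 5 - 9167 = -9162$)
$j - r{\left(F{\left(-12 \right)},E{\left(-3,-7 \right)} \right)} = -9162 - \left(158 - 3\right) = -9162 - 155 = -9317$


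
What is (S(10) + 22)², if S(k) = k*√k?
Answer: 1484 + 440*√10 ≈ 2875.4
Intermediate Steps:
S(k) = k^(3/2)
(S(10) + 22)² = (10^(3/2) + 22)² = (10*√10 + 22)² = (22 + 10*√10)²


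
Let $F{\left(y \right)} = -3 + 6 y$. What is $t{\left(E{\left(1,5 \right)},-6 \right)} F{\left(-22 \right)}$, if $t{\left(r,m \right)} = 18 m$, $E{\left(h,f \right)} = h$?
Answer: $14580$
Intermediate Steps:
$t{\left(E{\left(1,5 \right)},-6 \right)} F{\left(-22 \right)} = 18 \left(-6\right) \left(-3 + 6 \left(-22\right)\right) = - 108 \left(-3 - 132\right) = \left(-108\right) \left(-135\right) = 14580$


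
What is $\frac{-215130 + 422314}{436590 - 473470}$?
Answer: $- \frac{12949}{2305} \approx -5.6178$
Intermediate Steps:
$\frac{-215130 + 422314}{436590 - 473470} = \frac{207184}{-36880} = 207184 \left(- \frac{1}{36880}\right) = - \frac{12949}{2305}$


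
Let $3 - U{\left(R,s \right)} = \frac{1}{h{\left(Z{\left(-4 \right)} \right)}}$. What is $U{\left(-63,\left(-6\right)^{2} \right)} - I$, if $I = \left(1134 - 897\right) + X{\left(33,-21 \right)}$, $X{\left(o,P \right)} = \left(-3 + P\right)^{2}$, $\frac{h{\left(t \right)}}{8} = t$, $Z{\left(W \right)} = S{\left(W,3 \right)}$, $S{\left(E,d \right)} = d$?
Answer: $- \frac{19441}{24} \approx -810.04$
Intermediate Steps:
$Z{\left(W \right)} = 3$
$h{\left(t \right)} = 8 t$
$U{\left(R,s \right)} = \frac{71}{24}$ ($U{\left(R,s \right)} = 3 - \frac{1}{8 \cdot 3} = 3 - \frac{1}{24} = \frac{71}{24}$)
$I = 813$ ($I = \left(1134 - 897\right) + \left(-3 - 21\right)^{2} = 237 + \left(-24\right)^{2} = 237 + 576 = 813$)
$U{\left(-63,\left(-6\right)^{2} \right)} - I = \frac{71}{24} - 813 = - \frac{19441}{24}$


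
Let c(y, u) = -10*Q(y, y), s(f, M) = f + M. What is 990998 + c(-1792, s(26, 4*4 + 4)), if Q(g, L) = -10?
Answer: 991098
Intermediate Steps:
s(f, M) = M + f
c(y, u) = 100 (c(y, u) = -10*(-10) = 100)
990998 + c(-1792, s(26, 4*4 + 4)) = 990998 + 100 = 991098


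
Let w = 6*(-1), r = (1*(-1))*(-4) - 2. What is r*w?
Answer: -12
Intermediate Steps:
r = 2 (r = -1*(-4) - 2 = 4 - 2 = 2)
w = -6
r*w = 2*(-6) = -12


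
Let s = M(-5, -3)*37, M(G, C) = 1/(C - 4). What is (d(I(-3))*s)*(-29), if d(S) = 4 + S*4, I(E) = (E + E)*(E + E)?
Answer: 158804/7 ≈ 22686.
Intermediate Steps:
M(G, C) = 1/(-4 + C)
I(E) = 4*E² (I(E) = (2*E)*(2*E) = 4*E²)
d(S) = 4 + 4*S
s = -37/7 (s = 37/(-4 - 3) = 37/(-7) = -⅐*37 = -37/7 ≈ -5.2857)
(d(I(-3))*s)*(-29) = ((4 + 4*(4*(-3)²))*(-37/7))*(-29) = ((4 + 4*(4*9))*(-37/7))*(-29) = ((4 + 4*36)*(-37/7))*(-29) = ((4 + 144)*(-37/7))*(-29) = (148*(-37/7))*(-29) = -5476/7*(-29) = 158804/7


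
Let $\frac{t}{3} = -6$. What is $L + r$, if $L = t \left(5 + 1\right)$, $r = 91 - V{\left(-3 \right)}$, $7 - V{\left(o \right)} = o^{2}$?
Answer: $-15$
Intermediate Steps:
$t = -18$ ($t = 3 \left(-6\right) = -18$)
$V{\left(o \right)} = 7 - o^{2}$
$r = 93$ ($r = 91 - \left(7 - \left(-3\right)^{2}\right) = 91 - \left(7 - 9\right) = 91 - -2 = 91 + 2 = 93$)
$L = -108$ ($L = - 18 \left(5 + 1\right) = \left(-18\right) 6 = -108$)
$L + r = -108 + 93 = -15$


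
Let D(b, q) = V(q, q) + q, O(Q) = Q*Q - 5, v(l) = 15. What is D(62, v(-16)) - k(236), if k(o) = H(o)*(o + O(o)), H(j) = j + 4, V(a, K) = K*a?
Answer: -13422240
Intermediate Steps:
O(Q) = -5 + Q² (O(Q) = Q² - 5 = -5 + Q²)
H(j) = 4 + j
D(b, q) = q + q² (D(b, q) = q*q + q = q² + q = q + q²)
k(o) = (4 + o)*(-5 + o + o²) (k(o) = (4 + o)*(o + (-5 + o²)) = (4 + o)*(-5 + o + o²))
D(62, v(-16)) - k(236) = 15*(1 + 15) - (4 + 236)*(-5 + 236 + 236²) = 15*16 - 240*(-5 + 236 + 55696) = 240 - 240*55927 = 240 - 1*13422480 = 240 - 13422480 = -13422240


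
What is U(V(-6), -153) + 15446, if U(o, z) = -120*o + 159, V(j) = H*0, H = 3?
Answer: 15605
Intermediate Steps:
V(j) = 0 (V(j) = 3*0 = 0)
U(o, z) = 159 - 120*o
U(V(-6), -153) + 15446 = (159 - 120*0) + 15446 = (159 + 0) + 15446 = 159 + 15446 = 15605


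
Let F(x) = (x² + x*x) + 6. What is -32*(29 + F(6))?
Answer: -3424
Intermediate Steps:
F(x) = 6 + 2*x² (F(x) = (x² + x²) + 6 = 2*x² + 6 = 6 + 2*x²)
-32*(29 + F(6)) = -32*(29 + (6 + 2*6²)) = -32*(29 + (6 + 2*36)) = -32*(29 + (6 + 72)) = -32*(29 + 78) = -32*107 = -3424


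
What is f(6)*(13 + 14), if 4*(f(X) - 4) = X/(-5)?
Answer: 999/10 ≈ 99.900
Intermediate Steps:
f(X) = 4 - X/20 (f(X) = 4 + (X/(-5))/4 = 4 + (X*(-⅕))/4 = 4 + (-X/5)/4 = 4 - X/20)
f(6)*(13 + 14) = (4 - 1/20*6)*(13 + 14) = (4 - 3/10)*27 = (37/10)*27 = 999/10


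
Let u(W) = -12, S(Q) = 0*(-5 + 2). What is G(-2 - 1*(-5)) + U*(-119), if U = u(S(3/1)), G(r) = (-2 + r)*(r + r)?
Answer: 1434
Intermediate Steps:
G(r) = 2*r*(-2 + r) (G(r) = (-2 + r)*(2*r) = 2*r*(-2 + r))
S(Q) = 0 (S(Q) = 0*(-3) = 0)
U = -12
G(-2 - 1*(-5)) + U*(-119) = 2*(-2 - 1*(-5))*(-2 + (-2 - 1*(-5))) - 12*(-119) = 2*(-2 + 5)*(-2 + (-2 + 5)) + 1428 = 2*3*(-2 + 3) + 1428 = 2*3*1 + 1428 = 6 + 1428 = 1434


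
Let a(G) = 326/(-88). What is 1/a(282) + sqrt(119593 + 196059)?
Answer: -44/163 + 2*sqrt(78913) ≈ 561.56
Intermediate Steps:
a(G) = -163/44 (a(G) = 326*(-1/88) = -163/44)
1/a(282) + sqrt(119593 + 196059) = 1/(-163/44) + sqrt(119593 + 196059) = -44/163 + sqrt(315652) = -44/163 + 2*sqrt(78913)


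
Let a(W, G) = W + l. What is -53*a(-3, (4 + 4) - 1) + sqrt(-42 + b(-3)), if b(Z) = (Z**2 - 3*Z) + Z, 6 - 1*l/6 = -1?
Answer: -2067 + 3*I*sqrt(3) ≈ -2067.0 + 5.1962*I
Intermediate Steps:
l = 42 (l = 36 - 6*(-1) = 36 + 6 = 42)
b(Z) = Z**2 - 2*Z
a(W, G) = 42 + W (a(W, G) = W + 42 = 42 + W)
-53*a(-3, (4 + 4) - 1) + sqrt(-42 + b(-3)) = -53*(42 - 3) + sqrt(-42 - 3*(-2 - 3)) = -53*39 + sqrt(-42 - 3*(-5)) = -2067 + sqrt(-42 + 15) = -2067 + sqrt(-27) = -2067 + 3*I*sqrt(3)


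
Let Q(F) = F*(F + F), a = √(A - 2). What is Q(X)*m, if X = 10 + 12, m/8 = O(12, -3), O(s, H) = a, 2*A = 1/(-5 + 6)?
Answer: 3872*I*√6 ≈ 9484.4*I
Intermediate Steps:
A = ½ (A = 1/(2*(-5 + 6)) = (½)/1 = (½)*1 = ½ ≈ 0.50000)
a = I*√6/2 (a = √(½ - 2) = √(-3/2) = I*√6/2 ≈ 1.2247*I)
O(s, H) = I*√6/2
m = 4*I*√6 (m = 8*(I*√6/2) = 4*I*√6 ≈ 9.798*I)
X = 22
Q(F) = 2*F² (Q(F) = F*(2*F) = 2*F²)
Q(X)*m = (2*22²)*(4*I*√6) = (2*484)*(4*I*√6) = 968*(4*I*√6) = 3872*I*√6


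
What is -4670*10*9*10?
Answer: -4203000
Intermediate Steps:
-4670*10*9*10 = -420300*10 = -4670*900 = -4203000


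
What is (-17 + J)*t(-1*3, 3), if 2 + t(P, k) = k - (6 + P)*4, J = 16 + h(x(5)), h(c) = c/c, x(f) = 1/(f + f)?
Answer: 0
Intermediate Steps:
x(f) = 1/(2*f)
h(c) = 1
J = 17 (J = 16 + 1 = 17)
t(P, k) = -26 + k - 4*P (t(P, k) = -2 + (k - (6 + P)*4) = -2 + (k - (24 + 4*P)) = -2 + (k + (-24 - 4*P)) = -2 + (-24 + k - 4*P) = -26 + k - 4*P)
(-17 + J)*t(-1*3, 3) = (-17 + 17)*(-26 + 3 - (-4)*3) = 0*(-26 + 3 - 4*(-3)) = 0*(-26 + 3 + 12) = 0*(-11) = 0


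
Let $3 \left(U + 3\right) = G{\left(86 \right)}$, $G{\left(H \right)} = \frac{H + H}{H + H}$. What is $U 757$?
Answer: $- \frac{6056}{3} \approx -2018.7$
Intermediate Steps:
$G{\left(H \right)} = 1$ ($G{\left(H \right)} = \frac{2 H}{2 H} = 2 H \frac{1}{2 H} = 1$)
$U = - \frac{8}{3}$ ($U = -3 + \frac{1}{3} \cdot 1 = -3 + \frac{1}{3} = - \frac{8}{3} \approx -2.6667$)
$U 757 = \left(- \frac{8}{3}\right) 757 = - \frac{6056}{3}$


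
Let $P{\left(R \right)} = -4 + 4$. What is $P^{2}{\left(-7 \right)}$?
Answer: $0$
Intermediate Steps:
$P{\left(R \right)} = 0$
$P^{2}{\left(-7 \right)} = 0^{2} = 0$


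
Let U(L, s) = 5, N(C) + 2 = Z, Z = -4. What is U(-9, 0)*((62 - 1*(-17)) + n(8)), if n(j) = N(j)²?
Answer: 575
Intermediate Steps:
N(C) = -6 (N(C) = -2 - 4 = -6)
n(j) = 36 (n(j) = (-6)² = 36)
U(-9, 0)*((62 - 1*(-17)) + n(8)) = 5*((62 - 1*(-17)) + 36) = 5*((62 + 17) + 36) = 5*(79 + 36) = 5*115 = 575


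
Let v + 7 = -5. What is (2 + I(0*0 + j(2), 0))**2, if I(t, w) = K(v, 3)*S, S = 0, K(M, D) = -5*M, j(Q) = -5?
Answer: 4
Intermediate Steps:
v = -12 (v = -7 - 5 = -12)
I(t, w) = 0 (I(t, w) = -5*(-12)*0 = 60*0 = 0)
(2 + I(0*0 + j(2), 0))**2 = (2 + 0)**2 = 2**2 = 4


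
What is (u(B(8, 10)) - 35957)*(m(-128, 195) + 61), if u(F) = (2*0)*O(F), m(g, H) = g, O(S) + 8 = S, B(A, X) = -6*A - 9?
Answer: 2409119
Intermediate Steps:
B(A, X) = -9 - 6*A
O(S) = -8 + S
u(F) = 0 (u(F) = (2*0)*(-8 + F) = 0*(-8 + F) = 0)
(u(B(8, 10)) - 35957)*(m(-128, 195) + 61) = (0 - 35957)*(-128 + 61) = -35957*(-67) = 2409119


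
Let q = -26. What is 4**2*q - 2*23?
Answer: -462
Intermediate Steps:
4**2*q - 2*23 = 4**2*(-26) - 2*23 = 16*(-26) - 46 = -416 - 46 = -462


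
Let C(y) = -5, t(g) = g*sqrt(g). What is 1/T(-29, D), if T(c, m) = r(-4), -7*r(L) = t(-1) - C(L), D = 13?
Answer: -35/26 - 7*I/26 ≈ -1.3462 - 0.26923*I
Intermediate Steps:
t(g) = g**(3/2)
r(L) = -5/7 + I/7 (r(L) = -((-1)**(3/2) - 1*(-5))/7 = -(-I + 5)/7 = -(5 - I)/7 = -5/7 + I/7)
T(c, m) = -5/7 + I/7
1/T(-29, D) = 1/(-5/7 + I/7) = 49*(-5/7 - I/7)/26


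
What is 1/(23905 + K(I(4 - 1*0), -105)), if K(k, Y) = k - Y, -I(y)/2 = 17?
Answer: 1/23976 ≈ 4.1708e-5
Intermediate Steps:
I(y) = -34 (I(y) = -2*17 = -34)
1/(23905 + K(I(4 - 1*0), -105)) = 1/(23905 + (-34 - 1*(-105))) = 1/(23905 + (-34 + 105)) = 1/(23905 + 71) = 1/23976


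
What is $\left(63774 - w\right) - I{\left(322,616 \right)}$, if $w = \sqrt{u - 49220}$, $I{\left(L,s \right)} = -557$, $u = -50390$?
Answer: $64331 - i \sqrt{99610} \approx 64331.0 - 315.61 i$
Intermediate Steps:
$w = i \sqrt{99610}$ ($w = \sqrt{-50390 - 49220} = \sqrt{-99610} = i \sqrt{99610} \approx 315.61 i$)
$\left(63774 - w\right) - I{\left(322,616 \right)} = \left(63774 - i \sqrt{99610}\right) - -557 = \left(63774 - i \sqrt{99610}\right) + 557 = 64331 - i \sqrt{99610}$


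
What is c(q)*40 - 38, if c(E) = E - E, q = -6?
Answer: -38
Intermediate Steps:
c(E) = 0
c(q)*40 - 38 = 0*40 - 38 = 0 - 38 = -38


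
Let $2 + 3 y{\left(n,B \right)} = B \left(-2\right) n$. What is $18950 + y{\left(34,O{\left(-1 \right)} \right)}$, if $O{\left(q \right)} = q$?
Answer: $18972$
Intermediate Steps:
$y{\left(n,B \right)} = - \frac{2}{3} - \frac{2 B n}{3}$ ($y{\left(n,B \right)} = - \frac{2}{3} + \frac{B \left(-2\right) n}{3} = - \frac{2}{3} + \frac{- 2 B n}{3} = - \frac{2}{3} + \frac{\left(-2\right) B n}{3} = - \frac{2}{3} - \frac{2 B n}{3}$)
$18950 + y{\left(34,O{\left(-1 \right)} \right)} = 18950 - \left(\frac{2}{3} - \frac{68}{3}\right) = 18950 + \left(- \frac{2}{3} + \frac{68}{3}\right) = 18950 + 22 = 18972$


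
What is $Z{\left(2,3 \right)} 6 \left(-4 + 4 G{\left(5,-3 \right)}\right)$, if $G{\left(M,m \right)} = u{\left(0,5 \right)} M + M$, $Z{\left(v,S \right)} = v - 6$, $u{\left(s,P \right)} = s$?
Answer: $-384$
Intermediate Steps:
$Z{\left(v,S \right)} = -6 + v$ ($Z{\left(v,S \right)} = v - 6 = -6 + v$)
$G{\left(M,m \right)} = M$ ($G{\left(M,m \right)} = 0 M + M = 0 + M = M$)
$Z{\left(2,3 \right)} 6 \left(-4 + 4 G{\left(5,-3 \right)}\right) = \left(-6 + 2\right) 6 \left(-4 + 4 \cdot 5\right) = \left(-4\right) 6 \left(-4 + 20\right) = \left(-24\right) 16 = -384$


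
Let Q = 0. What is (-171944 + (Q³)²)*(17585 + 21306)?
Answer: -6687074104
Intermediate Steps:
(-171944 + (Q³)²)*(17585 + 21306) = (-171944 + (0³)²)*(17585 + 21306) = (-171944 + 0²)*38891 = (-171944 + 0)*38891 = -171944*38891 = -6687074104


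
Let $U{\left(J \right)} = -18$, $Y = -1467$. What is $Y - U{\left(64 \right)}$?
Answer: $-1449$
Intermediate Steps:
$Y - U{\left(64 \right)} = -1467 - -18 = -1467 + 18 = -1449$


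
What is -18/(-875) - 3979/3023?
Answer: -3427211/2645125 ≈ -1.2957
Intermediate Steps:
-18/(-875) - 3979/3023 = -18*(-1/875) - 3979*1/3023 = 18/875 - 3979/3023 = -3427211/2645125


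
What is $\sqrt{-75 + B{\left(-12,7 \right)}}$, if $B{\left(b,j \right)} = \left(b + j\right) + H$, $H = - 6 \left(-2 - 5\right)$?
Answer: $i \sqrt{38} \approx 6.1644 i$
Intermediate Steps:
$H = 42$ ($H = \left(-6\right) \left(-7\right) = 42$)
$B{\left(b,j \right)} = 42 + b + j$ ($B{\left(b,j \right)} = \left(b + j\right) + 42 = 42 + b + j$)
$\sqrt{-75 + B{\left(-12,7 \right)}} = \sqrt{-75 + \left(42 - 12 + 7\right)} = \sqrt{-75 + 37} = \sqrt{-38} = i \sqrt{38}$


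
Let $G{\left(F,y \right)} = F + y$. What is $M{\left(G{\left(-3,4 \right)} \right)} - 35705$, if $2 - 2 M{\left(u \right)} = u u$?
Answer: $- \frac{71409}{2} \approx -35705.0$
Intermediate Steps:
$M{\left(u \right)} = 1 - \frac{u^{2}}{2}$ ($M{\left(u \right)} = 1 - \frac{u u}{2} = 1 - \frac{u^{2}}{2}$)
$M{\left(G{\left(-3,4 \right)} \right)} - 35705 = \left(1 - \frac{\left(-3 + 4\right)^{2}}{2}\right) - 35705 = \left(1 - \frac{1^{2}}{2}\right) - 35705 = \left(1 - \frac{1}{2}\right) - 35705 = \frac{1}{2} - 35705 = - \frac{71409}{2}$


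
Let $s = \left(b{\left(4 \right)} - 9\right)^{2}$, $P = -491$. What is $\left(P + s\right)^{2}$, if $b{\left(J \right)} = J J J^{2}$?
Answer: $3662428324$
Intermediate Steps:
$b{\left(J \right)} = J^{4}$ ($b{\left(J \right)} = J^{2} J^{2} = J^{4}$)
$s = 61009$ ($s = \left(4^{4} - 9\right)^{2} = \left(256 - 9\right)^{2} = 247^{2} = 61009$)
$\left(P + s\right)^{2} = \left(-491 + 61009\right)^{2} = 60518^{2} = 3662428324$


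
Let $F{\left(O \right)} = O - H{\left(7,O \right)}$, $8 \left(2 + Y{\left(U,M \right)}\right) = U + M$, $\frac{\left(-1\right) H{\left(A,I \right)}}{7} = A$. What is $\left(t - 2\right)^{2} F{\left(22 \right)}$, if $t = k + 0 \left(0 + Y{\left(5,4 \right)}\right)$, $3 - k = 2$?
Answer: $71$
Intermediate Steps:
$k = 1$ ($k = 3 - 2 = 1$)
$H{\left(A,I \right)} = - 7 A$
$Y{\left(U,M \right)} = -2 + \frac{M}{8} + \frac{U}{8}$ ($Y{\left(U,M \right)} = -2 + \frac{U + M}{8} = -2 + \frac{M + U}{8} = -2 + \left(\frac{M}{8} + \frac{U}{8}\right) = -2 + \frac{M}{8} + \frac{U}{8}$)
$t = 1$ ($t = 1 + 0 \left(0 + \left(-2 + \frac{1}{8} \cdot 4 + \frac{1}{8} \cdot 5\right)\right) = 1 + 0 \left(0 + \left(-2 + \frac{1}{2} + \frac{5}{8}\right)\right) = 1 + 0 \left(0 - \frac{7}{8}\right) = 1 + 0 \left(- \frac{7}{8}\right) = 1 + 0 = 1$)
$F{\left(O \right)} = 49 + O$ ($F{\left(O \right)} = O - \left(-7\right) 7 = O - -49 = O + 49 = 49 + O$)
$\left(t - 2\right)^{2} F{\left(22 \right)} = \left(1 - 2\right)^{2} \left(49 + 22\right) = \left(-1\right)^{2} \cdot 71 = 1 \cdot 71 = 71$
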